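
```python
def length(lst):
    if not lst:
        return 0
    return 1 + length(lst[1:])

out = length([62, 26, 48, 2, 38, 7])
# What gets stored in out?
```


length([62, 26, 48, 2, 38, 7])
= 1 + length([26, 48, 2, 38, 7])
= 1 + 1 + length([48, 2, 38, 7])
= 1 + 1 + 1 + length([2, 38, 7])
= 1 + 1 + 1 + 1 + length([38, 7])
= 1 + 1 + 1 + 1 + 1 + length([7])
= 1 + 1 + 1 + 1 + 1 + 1 + length([])
= 1 + 1 + 1 + 1 + 1 + 1 + 0
= 6


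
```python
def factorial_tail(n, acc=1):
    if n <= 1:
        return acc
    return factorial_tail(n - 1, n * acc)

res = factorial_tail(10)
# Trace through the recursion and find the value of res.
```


factorial_tail(10, 1)
= factorial_tail(9, 10 * 1) = factorial_tail(9, 10)
= factorial_tail(8, 9 * 10) = factorial_tail(8, 90)
= factorial_tail(7, 8 * 90) = factorial_tail(7, 720)
= factorial_tail(6, 7 * 720) = factorial_tail(6, 5040)
= factorial_tail(5, 6 * 5040) = factorial_tail(5, 30240)
= factorial_tail(4, 5 * 30240) = factorial_tail(4, 151200)
= factorial_tail(3, 4 * 151200) = factorial_tail(3, 604800)
= factorial_tail(2, 3 * 604800) = factorial_tail(2, 1814400)
= factorial_tail(1, 2 * 1814400) = factorial_tail(1, 3628800)
n <= 1, return acc = 3628800


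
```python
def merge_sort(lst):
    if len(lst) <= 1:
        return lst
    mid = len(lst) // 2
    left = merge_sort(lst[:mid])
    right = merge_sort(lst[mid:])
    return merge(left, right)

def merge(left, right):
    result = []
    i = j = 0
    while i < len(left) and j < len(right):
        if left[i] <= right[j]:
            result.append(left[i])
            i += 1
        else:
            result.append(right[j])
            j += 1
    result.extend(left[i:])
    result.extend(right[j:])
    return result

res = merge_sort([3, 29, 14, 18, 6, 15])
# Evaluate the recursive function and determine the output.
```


merge_sort([3, 29, 14, 18, 6, 15])
Split into [3, 29, 14] and [18, 6, 15]
Left sorted: [3, 14, 29]
Right sorted: [6, 15, 18]
Merge [3, 14, 29] and [6, 15, 18]
= [3, 6, 14, 15, 18, 29]


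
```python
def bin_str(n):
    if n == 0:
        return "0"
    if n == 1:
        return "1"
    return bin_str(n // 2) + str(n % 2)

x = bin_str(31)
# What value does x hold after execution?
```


bin_str(31)
= bin_str(15) + "1"
= bin_str(7) + "1" + "1"
= bin_str(3) + "1" + "1" + "1"
= bin_str(1) + "1" + "1" + "1" + "1"
= "1" + "1" + "1" + "1" + "1"
= "11111"


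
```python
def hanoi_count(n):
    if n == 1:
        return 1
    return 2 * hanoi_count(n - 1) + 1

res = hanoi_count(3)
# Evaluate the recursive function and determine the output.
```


hanoi_count(3)
= 2 * hanoi_count(2) + 1
= 2 * (2 * hanoi_count(1) + 1) + 1
Now compute bottom-up:
hanoi_count(1) = 1
hanoi_count(2) = 2 * 1 + 1 = 3
hanoi_count(3) = 2 * 3 + 1 = 7
= 7


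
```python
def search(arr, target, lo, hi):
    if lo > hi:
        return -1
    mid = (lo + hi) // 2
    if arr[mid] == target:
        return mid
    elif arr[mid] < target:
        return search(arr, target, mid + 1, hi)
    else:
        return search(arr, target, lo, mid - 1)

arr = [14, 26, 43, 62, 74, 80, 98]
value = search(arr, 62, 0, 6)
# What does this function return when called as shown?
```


search(arr, 62, 0, 6)
lo=0, hi=6, mid=3, arr[mid]=62
arr[3] == 62, found at index 3
= 3


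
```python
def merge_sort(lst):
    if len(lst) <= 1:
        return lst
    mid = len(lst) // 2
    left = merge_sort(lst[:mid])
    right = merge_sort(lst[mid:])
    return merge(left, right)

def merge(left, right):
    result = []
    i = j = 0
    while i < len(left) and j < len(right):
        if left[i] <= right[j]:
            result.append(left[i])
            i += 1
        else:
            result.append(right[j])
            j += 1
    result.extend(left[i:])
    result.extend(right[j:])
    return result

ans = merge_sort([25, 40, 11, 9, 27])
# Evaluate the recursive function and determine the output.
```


merge_sort([25, 40, 11, 9, 27])
Split into [25, 40] and [11, 9, 27]
Left sorted: [25, 40]
Right sorted: [9, 11, 27]
Merge [25, 40] and [9, 11, 27]
= [9, 11, 25, 27, 40]


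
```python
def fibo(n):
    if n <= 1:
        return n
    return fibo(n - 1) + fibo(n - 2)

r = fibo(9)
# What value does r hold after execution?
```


fibo(9)
= fibo(8) + fibo(7)
= (fibo(7) + fibo(6)) + fibo(7)
Computing bottom-up: fibo(0)=0, fibo(1)=1, fibo(2)=1, fibo(3)=2, fibo(4)=3, fibo(5)=5, fibo(6)=8, fibo(7)=13, fibo(8)=21, fibo(9)=34
= 34


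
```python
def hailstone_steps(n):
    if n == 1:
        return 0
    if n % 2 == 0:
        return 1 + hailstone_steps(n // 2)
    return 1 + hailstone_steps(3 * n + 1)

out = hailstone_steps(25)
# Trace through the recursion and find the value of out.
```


hailstone_steps(25)
25 is odd -> 3*25+1 = 76 -> hailstone_steps(76)
76 is even -> hailstone_steps(38)
38 is even -> hailstone_steps(19)
19 is odd -> 3*19+1 = 58 -> hailstone_steps(58)
58 is even -> hailstone_steps(29)
29 is odd -> 3*29+1 = 88 -> hailstone_steps(88)
88 is even -> hailstone_steps(44)
44 is even -> hailstone_steps(22)
22 is even -> hailstone_steps(11)
11 is odd -> 3*11+1 = 34 -> hailstone_steps(34)
34 is even -> hailstone_steps(17)
17 is odd -> 3*17+1 = 52 -> hailstone_steps(52)
52 is even -> hailstone_steps(26)
26 is even -> hailstone_steps(13)
13 is odd -> 3*13+1 = 40 -> hailstone_steps(40)
40 is even -> hailstone_steps(20)
20 is even -> hailstone_steps(10)
10 is even -> hailstone_steps(5)
5 is odd -> 3*5+1 = 16 -> hailstone_steps(16)
16 is even -> hailstone_steps(8)
8 is even -> hailstone_steps(4)
4 is even -> hailstone_steps(2)
2 is even -> hailstone_steps(1)
Reached 1 after 23 steps
= 23


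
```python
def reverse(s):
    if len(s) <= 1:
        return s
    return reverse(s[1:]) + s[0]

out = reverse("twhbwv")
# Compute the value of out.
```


reverse("twhbwv")
= reverse("whbwv") + "t"
= reverse("hbwv") + "w" + "t"
= reverse("bwv") + "h" + "w" + "t"
= reverse("wv") + "b" + "h" + "w" + "t"
= reverse("v") + "w" + "b" + "h" + "w" + "t"
= "v" + "w" + "b" + "h" + "w" + "t"
= "vwbhwt"


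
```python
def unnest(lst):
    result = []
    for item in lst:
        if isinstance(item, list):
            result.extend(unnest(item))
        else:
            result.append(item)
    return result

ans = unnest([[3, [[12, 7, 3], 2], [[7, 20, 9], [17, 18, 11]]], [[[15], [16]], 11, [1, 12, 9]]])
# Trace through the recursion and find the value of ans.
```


unnest([[3, [[12, 7, 3], 2], [[7, 20, 9], [17, 18, 11]]], [[[15], [16]], 11, [1, 12, 9]]])
Processing each element:
  [3, [[12, 7, 3], 2], [[7, 20, 9], [17, 18, 11]]] is a list -> unnest recursively -> [3, 12, 7, 3, 2, 7, 20, 9, 17, 18, 11]
  [[[15], [16]], 11, [1, 12, 9]] is a list -> unnest recursively -> [15, 16, 11, 1, 12, 9]
= [3, 12, 7, 3, 2, 7, 20, 9, 17, 18, 11, 15, 16, 11, 1, 12, 9]


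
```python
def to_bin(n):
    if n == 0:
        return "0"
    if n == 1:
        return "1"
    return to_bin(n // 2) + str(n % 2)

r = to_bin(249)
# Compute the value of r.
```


to_bin(249)
= to_bin(124) + "1"
= to_bin(62) + "0" + "1"
= to_bin(31) + "0" + "0" + "1"
= to_bin(15) + "1" + "0" + "0" + "1"
= to_bin(7) + "1" + "1" + "0" + "0" + "1"
= to_bin(3) + "1" + "1" + "1" + "0" + "0" + "1"
= to_bin(1) + "1" + "1" + "1" + "1" + "0" + "0" + "1"
= "1" + "1" + "1" + "1" + "1" + "0" + "0" + "1"
= "11111001"


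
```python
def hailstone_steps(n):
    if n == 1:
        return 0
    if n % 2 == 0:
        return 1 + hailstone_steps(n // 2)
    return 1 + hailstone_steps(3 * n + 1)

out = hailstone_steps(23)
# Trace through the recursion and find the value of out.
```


hailstone_steps(23)
23 is odd -> 3*23+1 = 70 -> hailstone_steps(70)
70 is even -> hailstone_steps(35)
35 is odd -> 3*35+1 = 106 -> hailstone_steps(106)
106 is even -> hailstone_steps(53)
53 is odd -> 3*53+1 = 160 -> hailstone_steps(160)
160 is even -> hailstone_steps(80)
80 is even -> hailstone_steps(40)
40 is even -> hailstone_steps(20)
20 is even -> hailstone_steps(10)
10 is even -> hailstone_steps(5)
5 is odd -> 3*5+1 = 16 -> hailstone_steps(16)
16 is even -> hailstone_steps(8)
8 is even -> hailstone_steps(4)
4 is even -> hailstone_steps(2)
2 is even -> hailstone_steps(1)
Reached 1 after 15 steps
= 15


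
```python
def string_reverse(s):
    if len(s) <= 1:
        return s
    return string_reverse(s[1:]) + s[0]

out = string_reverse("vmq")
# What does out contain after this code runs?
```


string_reverse("vmq")
= string_reverse("mq") + "v"
= string_reverse("q") + "m" + "v"
= "q" + "m" + "v"
= "qmv"


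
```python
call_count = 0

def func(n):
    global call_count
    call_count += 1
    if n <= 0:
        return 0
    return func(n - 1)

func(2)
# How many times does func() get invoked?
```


func(2) calls func(1) calls ... calls func(0)
Total calls: 2 + 1 (for base case) = 3


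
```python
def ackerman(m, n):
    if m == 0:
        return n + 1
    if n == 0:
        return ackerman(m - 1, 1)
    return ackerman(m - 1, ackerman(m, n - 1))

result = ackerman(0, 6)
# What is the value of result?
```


ackerman(0, 6)
m == 0: return 6 + 1 = 7
= 7


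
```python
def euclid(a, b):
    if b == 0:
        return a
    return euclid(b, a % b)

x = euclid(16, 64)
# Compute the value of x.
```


euclid(16, 64)
= euclid(64, 16 % 64) = euclid(64, 16)
= euclid(16, 64 % 16) = euclid(16, 0)
b == 0, return a = 16


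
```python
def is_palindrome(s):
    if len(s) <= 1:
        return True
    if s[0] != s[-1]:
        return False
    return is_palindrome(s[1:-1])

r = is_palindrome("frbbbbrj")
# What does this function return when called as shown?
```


is_palindrome("frbbbbrj")
"frbbbbrj": s[0]='f' != s[-1]='j' -> False
= False


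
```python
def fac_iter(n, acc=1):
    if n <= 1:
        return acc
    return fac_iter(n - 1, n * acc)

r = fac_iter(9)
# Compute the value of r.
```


fac_iter(9, 1)
= fac_iter(8, 9 * 1) = fac_iter(8, 9)
= fac_iter(7, 8 * 9) = fac_iter(7, 72)
= fac_iter(6, 7 * 72) = fac_iter(6, 504)
= fac_iter(5, 6 * 504) = fac_iter(5, 3024)
= fac_iter(4, 5 * 3024) = fac_iter(4, 15120)
= fac_iter(3, 4 * 15120) = fac_iter(3, 60480)
= fac_iter(2, 3 * 60480) = fac_iter(2, 181440)
= fac_iter(1, 2 * 181440) = fac_iter(1, 362880)
n <= 1, return acc = 362880


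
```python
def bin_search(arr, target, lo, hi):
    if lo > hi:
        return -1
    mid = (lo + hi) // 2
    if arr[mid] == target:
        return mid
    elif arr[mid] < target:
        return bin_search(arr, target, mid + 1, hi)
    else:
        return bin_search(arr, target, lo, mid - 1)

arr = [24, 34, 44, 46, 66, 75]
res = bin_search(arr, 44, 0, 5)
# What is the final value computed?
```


bin_search(arr, 44, 0, 5)
lo=0, hi=5, mid=2, arr[mid]=44
arr[2] == 44, found at index 2
= 2


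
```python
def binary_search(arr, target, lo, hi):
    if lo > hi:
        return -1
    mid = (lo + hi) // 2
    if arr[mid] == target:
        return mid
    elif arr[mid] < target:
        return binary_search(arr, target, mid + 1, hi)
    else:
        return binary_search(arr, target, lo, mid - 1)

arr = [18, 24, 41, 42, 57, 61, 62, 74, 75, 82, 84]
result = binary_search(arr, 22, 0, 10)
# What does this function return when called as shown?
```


binary_search(arr, 22, 0, 10)
lo=0, hi=10, mid=5, arr[mid]=61
61 > 22, search left half
lo=0, hi=4, mid=2, arr[mid]=41
41 > 22, search left half
lo=0, hi=1, mid=0, arr[mid]=18
18 < 22, search right half
lo=1, hi=1, mid=1, arr[mid]=24
24 > 22, search left half
lo > hi, target not found, return -1
= -1


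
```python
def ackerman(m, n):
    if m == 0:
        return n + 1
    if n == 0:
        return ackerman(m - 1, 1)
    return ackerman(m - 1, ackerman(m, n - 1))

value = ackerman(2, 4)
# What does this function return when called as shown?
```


ackerman(2, 4)
= ackerman(1, ackerman(2, 3))
First compute ackerman(2, 3) = 9
= ackerman(1, 9)
= 11


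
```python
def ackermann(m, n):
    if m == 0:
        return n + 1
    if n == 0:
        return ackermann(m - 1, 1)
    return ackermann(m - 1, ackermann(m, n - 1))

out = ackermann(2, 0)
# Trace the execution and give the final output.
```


ackermann(2, 0)
n == 0: return ackermann(1, 1)
= ackermann(1, 1) = 3
= 3


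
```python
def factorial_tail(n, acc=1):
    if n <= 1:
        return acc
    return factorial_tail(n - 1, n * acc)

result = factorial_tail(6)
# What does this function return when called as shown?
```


factorial_tail(6, 1)
= factorial_tail(5, 6 * 1) = factorial_tail(5, 6)
= factorial_tail(4, 5 * 6) = factorial_tail(4, 30)
= factorial_tail(3, 4 * 30) = factorial_tail(3, 120)
= factorial_tail(2, 3 * 120) = factorial_tail(2, 360)
= factorial_tail(1, 2 * 360) = factorial_tail(1, 720)
n <= 1, return acc = 720


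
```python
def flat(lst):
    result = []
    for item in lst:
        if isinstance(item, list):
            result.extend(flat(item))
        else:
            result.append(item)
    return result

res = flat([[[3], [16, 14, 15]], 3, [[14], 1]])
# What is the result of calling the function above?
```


flat([[[3], [16, 14, 15]], 3, [[14], 1]])
Processing each element:
  [[3], [16, 14, 15]] is a list -> flat recursively -> [3, 16, 14, 15]
  3 is not a list -> append 3
  [[14], 1] is a list -> flat recursively -> [14, 1]
= [3, 16, 14, 15, 3, 14, 1]


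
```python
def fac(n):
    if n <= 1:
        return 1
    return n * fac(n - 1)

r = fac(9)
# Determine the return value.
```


fac(9)
= 9 * fac(8)
= 9 * 8 * fac(7)
= 9 * 8 * 7 * fac(6)
= 9 * 8 * 7 * 6 * fac(5)
= 9 * 8 * 7 * 6 * 5 * fac(4)
= 9 * 8 * 7 * 6 * 5 * 4 * fac(3)
= 9 * 8 * 7 * 6 * 5 * 4 * 3 * fac(2)
= 9 * 8 * 7 * 6 * 5 * 4 * 3 * 2 * fac(1)
= 9 * 8 * 7 * 6 * 5 * 4 * 3 * 2 * 1
= 362880


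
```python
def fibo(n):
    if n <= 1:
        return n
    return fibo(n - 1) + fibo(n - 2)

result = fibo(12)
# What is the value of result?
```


fibo(12)
= fibo(11) + fibo(10)
= (fibo(10) + fibo(9)) + fibo(10)
Computing bottom-up: fibo(0)=0, fibo(1)=1, fibo(2)=1, fibo(3)=2, fibo(4)=3, fibo(5)=5, fibo(6)=8, fibo(7)=13, fibo(8)=21, fibo(9)=34, fibo(10)=55, fibo(11)=89, fibo(12)=144
= 144


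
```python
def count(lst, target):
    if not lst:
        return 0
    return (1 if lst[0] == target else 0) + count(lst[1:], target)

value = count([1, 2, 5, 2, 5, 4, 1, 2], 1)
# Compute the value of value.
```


count([1, 2, 5, 2, 5, 4, 1, 2], 1)
lst[0]=1 == 1: 1 + count([2, 5, 2, 5, 4, 1, 2], 1)
lst[0]=2 != 1: 0 + count([5, 2, 5, 4, 1, 2], 1)
lst[0]=5 != 1: 0 + count([2, 5, 4, 1, 2], 1)
lst[0]=2 != 1: 0 + count([5, 4, 1, 2], 1)
lst[0]=5 != 1: 0 + count([4, 1, 2], 1)
lst[0]=4 != 1: 0 + count([1, 2], 1)
lst[0]=1 == 1: 1 + count([2], 1)
lst[0]=2 != 1: 0 + count([], 1)
= 2


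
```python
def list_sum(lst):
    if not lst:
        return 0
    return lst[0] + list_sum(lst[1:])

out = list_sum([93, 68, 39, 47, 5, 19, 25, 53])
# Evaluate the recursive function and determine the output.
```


list_sum([93, 68, 39, 47, 5, 19, 25, 53])
= 93 + list_sum([68, 39, 47, 5, 19, 25, 53])
= 93 + 68 + list_sum([39, 47, 5, 19, 25, 53])
= 93 + 68 + 39 + list_sum([47, 5, 19, 25, 53])
= 93 + 68 + 39 + 47 + list_sum([5, 19, 25, 53])
= 93 + 68 + 39 + 47 + 5 + list_sum([19, 25, 53])
= 93 + 68 + 39 + 47 + 5 + 19 + list_sum([25, 53])
= 93 + 68 + 39 + 47 + 5 + 19 + 25 + list_sum([53])
= 93 + 68 + 39 + 47 + 5 + 19 + 25 + 53 + list_sum([])
= 93 + 68 + 39 + 47 + 5 + 19 + 25 + 53 + 0
= 349


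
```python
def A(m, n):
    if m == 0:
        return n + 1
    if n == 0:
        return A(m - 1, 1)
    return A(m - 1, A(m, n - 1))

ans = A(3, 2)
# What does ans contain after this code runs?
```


A(3, 2)
= A(2, A(3, 1))
First compute A(3, 1) = 13
= A(2, 13)
= 29


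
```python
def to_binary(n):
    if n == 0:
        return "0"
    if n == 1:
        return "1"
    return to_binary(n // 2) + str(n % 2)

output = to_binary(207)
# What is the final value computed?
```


to_binary(207)
= to_binary(103) + "1"
= to_binary(51) + "1" + "1"
= to_binary(25) + "1" + "1" + "1"
= to_binary(12) + "1" + "1" + "1" + "1"
= to_binary(6) + "0" + "1" + "1" + "1" + "1"
= to_binary(3) + "0" + "0" + "1" + "1" + "1" + "1"
= to_binary(1) + "1" + "0" + "0" + "1" + "1" + "1" + "1"
= "1" + "1" + "0" + "0" + "1" + "1" + "1" + "1"
= "11001111"


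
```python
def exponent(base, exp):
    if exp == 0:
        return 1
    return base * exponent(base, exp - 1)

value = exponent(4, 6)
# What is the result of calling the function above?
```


exponent(4, 6)
= 4 * exponent(4, 5)
= 4 * 4 * exponent(4, 4)
= 4 * 4 * 4 * exponent(4, 3)
= 4 * 4 * 4 * 4 * exponent(4, 2)
= 4 * 4 * 4 * 4 * 4 * exponent(4, 1)
= 4 * 4 * 4 * 4 * 4 * 4 * exponent(4, 0)
= 4 * 4 * 4 * 4 * 4 * 4 * 1
= 4096


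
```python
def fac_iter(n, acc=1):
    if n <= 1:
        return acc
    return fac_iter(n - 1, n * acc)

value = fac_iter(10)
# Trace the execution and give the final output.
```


fac_iter(10, 1)
= fac_iter(9, 10 * 1) = fac_iter(9, 10)
= fac_iter(8, 9 * 10) = fac_iter(8, 90)
= fac_iter(7, 8 * 90) = fac_iter(7, 720)
= fac_iter(6, 7 * 720) = fac_iter(6, 5040)
= fac_iter(5, 6 * 5040) = fac_iter(5, 30240)
= fac_iter(4, 5 * 30240) = fac_iter(4, 151200)
= fac_iter(3, 4 * 151200) = fac_iter(3, 604800)
= fac_iter(2, 3 * 604800) = fac_iter(2, 1814400)
= fac_iter(1, 2 * 1814400) = fac_iter(1, 3628800)
n <= 1, return acc = 3628800


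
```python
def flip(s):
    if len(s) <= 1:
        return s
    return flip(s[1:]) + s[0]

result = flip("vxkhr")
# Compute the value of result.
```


flip("vxkhr")
= flip("xkhr") + "v"
= flip("khr") + "x" + "v"
= flip("hr") + "k" + "x" + "v"
= flip("r") + "h" + "k" + "x" + "v"
= "r" + "h" + "k" + "x" + "v"
= "rhkxv"


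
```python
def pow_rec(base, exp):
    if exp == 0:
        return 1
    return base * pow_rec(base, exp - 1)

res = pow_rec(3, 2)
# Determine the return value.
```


pow_rec(3, 2)
= 3 * pow_rec(3, 1)
= 3 * 3 * pow_rec(3, 0)
= 3 * 3 * 1
= 9


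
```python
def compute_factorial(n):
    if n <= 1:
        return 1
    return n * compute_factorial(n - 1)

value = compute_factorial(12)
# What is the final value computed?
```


compute_factorial(12)
= 12 * compute_factorial(11)
= 12 * 11 * compute_factorial(10)
= 12 * 11 * 10 * compute_factorial(9)
= 12 * 11 * 10 * 9 * compute_factorial(8)
= 12 * 11 * 10 * 9 * 8 * compute_factorial(7)
= 12 * 11 * 10 * 9 * 8 * 7 * compute_factorial(6)
= 12 * 11 * 10 * 9 * 8 * 7 * 6 * compute_factorial(5)
= 12 * 11 * 10 * 9 * 8 * 7 * 6 * 5 * compute_factorial(4)
= 12 * 11 * 10 * 9 * 8 * 7 * 6 * 5 * 4 * compute_factorial(3)
= 12 * 11 * 10 * 9 * 8 * 7 * 6 * 5 * 4 * 3 * compute_factorial(2)
= 12 * 11 * 10 * 9 * 8 * 7 * 6 * 5 * 4 * 3 * 2 * compute_factorial(1)
= 12 * 11 * 10 * 9 * 8 * 7 * 6 * 5 * 4 * 3 * 2 * 1
= 479001600


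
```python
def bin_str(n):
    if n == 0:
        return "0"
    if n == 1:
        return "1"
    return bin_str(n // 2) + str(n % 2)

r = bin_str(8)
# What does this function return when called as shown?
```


bin_str(8)
= bin_str(4) + "0"
= bin_str(2) + "0" + "0"
= bin_str(1) + "0" + "0" + "0"
= "1" + "0" + "0" + "0"
= "1000"


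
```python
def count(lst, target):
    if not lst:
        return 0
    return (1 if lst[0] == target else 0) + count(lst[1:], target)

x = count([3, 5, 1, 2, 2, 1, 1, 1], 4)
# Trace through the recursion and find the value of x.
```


count([3, 5, 1, 2, 2, 1, 1, 1], 4)
lst[0]=3 != 4: 0 + count([5, 1, 2, 2, 1, 1, 1], 4)
lst[0]=5 != 4: 0 + count([1, 2, 2, 1, 1, 1], 4)
lst[0]=1 != 4: 0 + count([2, 2, 1, 1, 1], 4)
lst[0]=2 != 4: 0 + count([2, 1, 1, 1], 4)
lst[0]=2 != 4: 0 + count([1, 1, 1], 4)
lst[0]=1 != 4: 0 + count([1, 1], 4)
lst[0]=1 != 4: 0 + count([1], 4)
lst[0]=1 != 4: 0 + count([], 4)
= 0


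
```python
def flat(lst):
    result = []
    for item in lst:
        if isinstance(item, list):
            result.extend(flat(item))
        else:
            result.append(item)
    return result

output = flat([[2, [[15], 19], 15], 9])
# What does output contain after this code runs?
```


flat([[2, [[15], 19], 15], 9])
Processing each element:
  [2, [[15], 19], 15] is a list -> flat recursively -> [2, 15, 19, 15]
  9 is not a list -> append 9
= [2, 15, 19, 15, 9]


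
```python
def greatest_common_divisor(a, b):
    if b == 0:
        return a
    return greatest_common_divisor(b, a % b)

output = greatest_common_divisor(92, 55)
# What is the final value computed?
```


greatest_common_divisor(92, 55)
= greatest_common_divisor(55, 92 % 55) = greatest_common_divisor(55, 37)
= greatest_common_divisor(37, 55 % 37) = greatest_common_divisor(37, 18)
= greatest_common_divisor(18, 37 % 18) = greatest_common_divisor(18, 1)
= greatest_common_divisor(1, 18 % 1) = greatest_common_divisor(1, 0)
b == 0, return a = 1


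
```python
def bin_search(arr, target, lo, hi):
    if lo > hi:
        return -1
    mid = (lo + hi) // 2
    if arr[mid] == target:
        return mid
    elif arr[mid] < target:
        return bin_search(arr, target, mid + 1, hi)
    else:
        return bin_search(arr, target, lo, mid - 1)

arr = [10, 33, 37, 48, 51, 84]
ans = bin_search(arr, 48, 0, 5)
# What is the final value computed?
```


bin_search(arr, 48, 0, 5)
lo=0, hi=5, mid=2, arr[mid]=37
37 < 48, search right half
lo=3, hi=5, mid=4, arr[mid]=51
51 > 48, search left half
lo=3, hi=3, mid=3, arr[mid]=48
arr[3] == 48, found at index 3
= 3


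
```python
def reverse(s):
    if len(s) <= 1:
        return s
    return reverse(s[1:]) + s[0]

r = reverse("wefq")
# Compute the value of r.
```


reverse("wefq")
= reverse("efq") + "w"
= reverse("fq") + "e" + "w"
= reverse("q") + "f" + "e" + "w"
= "q" + "f" + "e" + "w"
= "qfew"


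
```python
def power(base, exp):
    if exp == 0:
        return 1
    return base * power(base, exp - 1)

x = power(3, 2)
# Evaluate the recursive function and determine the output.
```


power(3, 2)
= 3 * power(3, 1)
= 3 * 3 * power(3, 0)
= 3 * 3 * 1
= 9


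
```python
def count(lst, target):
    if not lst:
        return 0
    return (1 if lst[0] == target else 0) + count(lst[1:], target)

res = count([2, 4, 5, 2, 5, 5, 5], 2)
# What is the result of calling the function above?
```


count([2, 4, 5, 2, 5, 5, 5], 2)
lst[0]=2 == 2: 1 + count([4, 5, 2, 5, 5, 5], 2)
lst[0]=4 != 2: 0 + count([5, 2, 5, 5, 5], 2)
lst[0]=5 != 2: 0 + count([2, 5, 5, 5], 2)
lst[0]=2 == 2: 1 + count([5, 5, 5], 2)
lst[0]=5 != 2: 0 + count([5, 5], 2)
lst[0]=5 != 2: 0 + count([5], 2)
lst[0]=5 != 2: 0 + count([], 2)
= 2


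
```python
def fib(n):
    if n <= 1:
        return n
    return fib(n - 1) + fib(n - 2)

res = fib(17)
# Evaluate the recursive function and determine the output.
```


fib(17)
= fib(16) + fib(15)
= (fib(15) + fib(14)) + fib(15)
Computing bottom-up: fib(0)=0, fib(1)=1, fib(2)=1, fib(3)=2, fib(4)=3, fib(5)=5, fib(6)=8, fib(7)=13, fib(8)=21, fib(9)=34, fib(10)=55, fib(11)=89, fib(12)=144, fib(13)=233, fib(14)=377, fib(15)=610, fib(16)=987, fib(17)=1597
= 1597


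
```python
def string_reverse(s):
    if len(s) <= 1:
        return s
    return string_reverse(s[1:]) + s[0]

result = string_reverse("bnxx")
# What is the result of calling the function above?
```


string_reverse("bnxx")
= string_reverse("nxx") + "b"
= string_reverse("xx") + "n" + "b"
= string_reverse("x") + "x" + "n" + "b"
= "x" + "x" + "n" + "b"
= "xxnb"


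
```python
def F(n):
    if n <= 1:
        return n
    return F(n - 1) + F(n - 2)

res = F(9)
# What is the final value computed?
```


F(9)
= F(8) + F(7)
= (F(7) + F(6)) + F(7)
Computing bottom-up: F(0)=0, F(1)=1, F(2)=1, F(3)=2, F(4)=3, F(5)=5, F(6)=8, F(7)=13, F(8)=21, F(9)=34
= 34


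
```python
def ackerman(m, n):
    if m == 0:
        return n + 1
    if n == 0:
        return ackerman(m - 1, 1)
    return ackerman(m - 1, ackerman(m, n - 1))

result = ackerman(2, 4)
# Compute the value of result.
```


ackerman(2, 4)
= ackerman(1, ackerman(2, 3))
First compute ackerman(2, 3) = 9
= ackerman(1, 9)
= 11


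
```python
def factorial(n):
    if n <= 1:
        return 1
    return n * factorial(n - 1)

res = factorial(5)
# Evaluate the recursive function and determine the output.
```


factorial(5)
= 5 * factorial(4)
= 5 * 4 * factorial(3)
= 5 * 4 * 3 * factorial(2)
= 5 * 4 * 3 * 2 * factorial(1)
= 5 * 4 * 3 * 2 * 1
= 120


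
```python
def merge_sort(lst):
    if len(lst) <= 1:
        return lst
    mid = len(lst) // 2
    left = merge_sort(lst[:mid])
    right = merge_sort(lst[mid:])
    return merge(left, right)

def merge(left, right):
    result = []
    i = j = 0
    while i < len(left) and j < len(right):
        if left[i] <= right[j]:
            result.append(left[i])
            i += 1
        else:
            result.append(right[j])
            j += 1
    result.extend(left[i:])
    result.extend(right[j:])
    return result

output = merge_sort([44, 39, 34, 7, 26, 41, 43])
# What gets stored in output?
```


merge_sort([44, 39, 34, 7, 26, 41, 43])
Split into [44, 39, 34] and [7, 26, 41, 43]
Left sorted: [34, 39, 44]
Right sorted: [7, 26, 41, 43]
Merge [34, 39, 44] and [7, 26, 41, 43]
= [7, 26, 34, 39, 41, 43, 44]


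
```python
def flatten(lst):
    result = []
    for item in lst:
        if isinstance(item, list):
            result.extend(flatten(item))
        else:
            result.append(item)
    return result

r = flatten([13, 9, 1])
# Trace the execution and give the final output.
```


flatten([13, 9, 1])
Processing each element:
  13 is not a list -> append 13
  9 is not a list -> append 9
  1 is not a list -> append 1
= [13, 9, 1]


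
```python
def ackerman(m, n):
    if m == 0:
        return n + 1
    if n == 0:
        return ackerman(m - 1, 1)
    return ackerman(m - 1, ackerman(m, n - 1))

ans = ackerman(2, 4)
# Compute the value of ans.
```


ackerman(2, 4)
= ackerman(1, ackerman(2, 3))
First compute ackerman(2, 3) = 9
= ackerman(1, 9)
= 11


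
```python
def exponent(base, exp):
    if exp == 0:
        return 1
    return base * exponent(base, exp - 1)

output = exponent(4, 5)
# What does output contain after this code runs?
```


exponent(4, 5)
= 4 * exponent(4, 4)
= 4 * 4 * exponent(4, 3)
= 4 * 4 * 4 * exponent(4, 2)
= 4 * 4 * 4 * 4 * exponent(4, 1)
= 4 * 4 * 4 * 4 * 4 * exponent(4, 0)
= 4 * 4 * 4 * 4 * 4 * 1
= 1024


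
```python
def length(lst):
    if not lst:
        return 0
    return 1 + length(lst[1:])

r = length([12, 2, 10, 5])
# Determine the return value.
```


length([12, 2, 10, 5])
= 1 + length([2, 10, 5])
= 1 + 1 + length([10, 5])
= 1 + 1 + 1 + length([5])
= 1 + 1 + 1 + 1 + length([])
= 1 + 1 + 1 + 1 + 0
= 4


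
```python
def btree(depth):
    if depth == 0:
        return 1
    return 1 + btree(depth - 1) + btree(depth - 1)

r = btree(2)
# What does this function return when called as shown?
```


btree(2)
= 1 + btree(1) + btree(1)
= 1 + 2 * btree(1)
btree(k) = 2^(k+1) - 1
btree(0) = 1
btree(1) = 3
btree(2) = 7
btree(2) = 2^3 - 1 = 7


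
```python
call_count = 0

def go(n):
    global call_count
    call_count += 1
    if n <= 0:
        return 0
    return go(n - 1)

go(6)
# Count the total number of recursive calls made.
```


go(6) calls go(5) calls ... calls go(0)
Total calls: 6 + 1 (for base case) = 7


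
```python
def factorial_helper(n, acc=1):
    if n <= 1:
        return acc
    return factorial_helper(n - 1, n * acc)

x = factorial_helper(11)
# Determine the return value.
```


factorial_helper(11, 1)
= factorial_helper(10, 11 * 1) = factorial_helper(10, 11)
= factorial_helper(9, 10 * 11) = factorial_helper(9, 110)
= factorial_helper(8, 9 * 110) = factorial_helper(8, 990)
= factorial_helper(7, 8 * 990) = factorial_helper(7, 7920)
= factorial_helper(6, 7 * 7920) = factorial_helper(6, 55440)
= factorial_helper(5, 6 * 55440) = factorial_helper(5, 332640)
= factorial_helper(4, 5 * 332640) = factorial_helper(4, 1663200)
= factorial_helper(3, 4 * 1663200) = factorial_helper(3, 6652800)
= factorial_helper(2, 3 * 6652800) = factorial_helper(2, 19958400)
= factorial_helper(1, 2 * 19958400) = factorial_helper(1, 39916800)
n <= 1, return acc = 39916800


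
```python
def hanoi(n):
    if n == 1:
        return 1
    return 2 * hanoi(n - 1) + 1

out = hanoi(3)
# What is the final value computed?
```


hanoi(3)
= 2 * hanoi(2) + 1
= 2 * (2 * hanoi(1) + 1) + 1
Now compute bottom-up:
hanoi(1) = 1
hanoi(2) = 2 * 1 + 1 = 3
hanoi(3) = 2 * 3 + 1 = 7
= 7


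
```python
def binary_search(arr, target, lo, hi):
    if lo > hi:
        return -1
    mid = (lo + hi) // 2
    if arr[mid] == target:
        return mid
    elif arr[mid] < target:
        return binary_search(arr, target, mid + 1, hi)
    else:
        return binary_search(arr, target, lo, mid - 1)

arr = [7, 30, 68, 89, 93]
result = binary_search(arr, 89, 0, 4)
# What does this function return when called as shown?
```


binary_search(arr, 89, 0, 4)
lo=0, hi=4, mid=2, arr[mid]=68
68 < 89, search right half
lo=3, hi=4, mid=3, arr[mid]=89
arr[3] == 89, found at index 3
= 3


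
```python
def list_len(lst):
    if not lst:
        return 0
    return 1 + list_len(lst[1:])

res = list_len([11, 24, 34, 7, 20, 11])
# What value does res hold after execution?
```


list_len([11, 24, 34, 7, 20, 11])
= 1 + list_len([24, 34, 7, 20, 11])
= 1 + 1 + list_len([34, 7, 20, 11])
= 1 + 1 + 1 + list_len([7, 20, 11])
= 1 + 1 + 1 + 1 + list_len([20, 11])
= 1 + 1 + 1 + 1 + 1 + list_len([11])
= 1 + 1 + 1 + 1 + 1 + 1 + list_len([])
= 1 + 1 + 1 + 1 + 1 + 1 + 0
= 6


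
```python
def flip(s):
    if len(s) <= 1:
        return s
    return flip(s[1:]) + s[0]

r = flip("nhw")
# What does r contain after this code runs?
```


flip("nhw")
= flip("hw") + "n"
= flip("w") + "h" + "n"
= "w" + "h" + "n"
= "whn"


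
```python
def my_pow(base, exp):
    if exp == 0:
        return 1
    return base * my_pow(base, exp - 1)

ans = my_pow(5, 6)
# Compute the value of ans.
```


my_pow(5, 6)
= 5 * my_pow(5, 5)
= 5 * 5 * my_pow(5, 4)
= 5 * 5 * 5 * my_pow(5, 3)
= 5 * 5 * 5 * 5 * my_pow(5, 2)
= 5 * 5 * 5 * 5 * 5 * my_pow(5, 1)
= 5 * 5 * 5 * 5 * 5 * 5 * my_pow(5, 0)
= 5 * 5 * 5 * 5 * 5 * 5 * 1
= 15625


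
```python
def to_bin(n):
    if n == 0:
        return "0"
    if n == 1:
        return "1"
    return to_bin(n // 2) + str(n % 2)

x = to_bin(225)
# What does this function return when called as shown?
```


to_bin(225)
= to_bin(112) + "1"
= to_bin(56) + "0" + "1"
= to_bin(28) + "0" + "0" + "1"
= to_bin(14) + "0" + "0" + "0" + "1"
= to_bin(7) + "0" + "0" + "0" + "0" + "1"
= to_bin(3) + "1" + "0" + "0" + "0" + "0" + "1"
= to_bin(1) + "1" + "1" + "0" + "0" + "0" + "0" + "1"
= "1" + "1" + "1" + "0" + "0" + "0" + "0" + "1"
= "11100001"


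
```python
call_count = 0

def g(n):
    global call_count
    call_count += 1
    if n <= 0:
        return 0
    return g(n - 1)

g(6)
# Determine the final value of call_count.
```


g(6) calls g(5) calls ... calls g(0)
Total calls: 6 + 1 (for base case) = 7


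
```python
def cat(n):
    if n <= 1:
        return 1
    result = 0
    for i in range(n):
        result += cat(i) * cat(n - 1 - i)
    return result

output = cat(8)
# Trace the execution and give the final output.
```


cat(8)
= sum of cat(i) * cat(8-1-i) for i in 0..7
First compute sub-values bottom-up:
  cat(0) = 1, cat(1) = 1
  cat(2) = 1*1 + 1*1 = 2
  cat(3) = 1*2 + 1*1 + 2*1 = 5
  cat(4) = 1*5 + 1*2 + 2*1 + 5*1 = 14
  cat(5) = 1*14 + 1*5 + 2*2 + 5*1 + 14*1 = 42
  cat(6) = 1*42 + 1*14 + 2*5 + 5*2 + 14*1 + 42*1 = 132
  cat(7) = 1*132 + 1*42 + 2*14 + 5*5 + 14*2 + 42*1 + 132*1 = 429
Now cat(8):
  cat(0)*cat(7) = 1*429 = 429
  cat(1)*cat(6) = 1*132 = 132
  cat(2)*cat(5) = 2*42 = 84
  cat(3)*cat(4) = 5*14 = 70
  cat(4)*cat(3) = 14*5 = 70
  cat(5)*cat(2) = 42*2 = 84
  cat(6)*cat(1) = 132*1 = 132
  cat(7)*cat(0) = 429*1 = 429
= 429 + 132 + 84 + 70 + 70 + 84 + 132 + 429
= 1430


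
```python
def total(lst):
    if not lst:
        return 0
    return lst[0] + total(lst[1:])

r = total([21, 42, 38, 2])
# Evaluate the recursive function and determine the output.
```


total([21, 42, 38, 2])
= 21 + total([42, 38, 2])
= 21 + 42 + total([38, 2])
= 21 + 42 + 38 + total([2])
= 21 + 42 + 38 + 2 + total([])
= 21 + 42 + 38 + 2 + 0
= 103


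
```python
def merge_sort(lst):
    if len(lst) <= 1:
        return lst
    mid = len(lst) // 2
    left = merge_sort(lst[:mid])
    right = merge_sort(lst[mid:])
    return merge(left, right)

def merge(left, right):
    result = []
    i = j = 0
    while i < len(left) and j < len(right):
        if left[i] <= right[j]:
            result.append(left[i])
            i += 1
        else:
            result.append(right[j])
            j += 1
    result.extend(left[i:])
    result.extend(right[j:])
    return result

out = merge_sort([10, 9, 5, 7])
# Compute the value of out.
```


merge_sort([10, 9, 5, 7])
Split into [10, 9] and [5, 7]
Left sorted: [9, 10]
Right sorted: [5, 7]
Merge [9, 10] and [5, 7]
= [5, 7, 9, 10]


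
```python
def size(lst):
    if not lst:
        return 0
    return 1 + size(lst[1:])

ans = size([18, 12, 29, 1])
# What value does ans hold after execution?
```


size([18, 12, 29, 1])
= 1 + size([12, 29, 1])
= 1 + 1 + size([29, 1])
= 1 + 1 + 1 + size([1])
= 1 + 1 + 1 + 1 + size([])
= 1 + 1 + 1 + 1 + 0
= 4


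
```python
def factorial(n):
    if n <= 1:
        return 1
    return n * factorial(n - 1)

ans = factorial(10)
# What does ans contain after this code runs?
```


factorial(10)
= 10 * factorial(9)
= 10 * 9 * factorial(8)
= 10 * 9 * 8 * factorial(7)
= 10 * 9 * 8 * 7 * factorial(6)
= 10 * 9 * 8 * 7 * 6 * factorial(5)
= 10 * 9 * 8 * 7 * 6 * 5 * factorial(4)
= 10 * 9 * 8 * 7 * 6 * 5 * 4 * factorial(3)
= 10 * 9 * 8 * 7 * 6 * 5 * 4 * 3 * factorial(2)
= 10 * 9 * 8 * 7 * 6 * 5 * 4 * 3 * 2 * factorial(1)
= 10 * 9 * 8 * 7 * 6 * 5 * 4 * 3 * 2 * 1
= 3628800


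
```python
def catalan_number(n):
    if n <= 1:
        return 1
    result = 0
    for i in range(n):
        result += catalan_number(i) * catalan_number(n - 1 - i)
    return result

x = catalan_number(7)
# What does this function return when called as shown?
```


catalan_number(7)
= sum of catalan_number(i) * catalan_number(7-1-i) for i in 0..6
First compute sub-values bottom-up:
  catalan_number(0) = 1, catalan_number(1) = 1
  catalan_number(2) = 1*1 + 1*1 = 2
  catalan_number(3) = 1*2 + 1*1 + 2*1 = 5
  catalan_number(4) = 1*5 + 1*2 + 2*1 + 5*1 = 14
  catalan_number(5) = 1*14 + 1*5 + 2*2 + 5*1 + 14*1 = 42
  catalan_number(6) = 1*42 + 1*14 + 2*5 + 5*2 + 14*1 + 42*1 = 132
Now catalan_number(7):
  catalan_number(0)*catalan_number(6) = 1*132 = 132
  catalan_number(1)*catalan_number(5) = 1*42 = 42
  catalan_number(2)*catalan_number(4) = 2*14 = 28
  catalan_number(3)*catalan_number(3) = 5*5 = 25
  catalan_number(4)*catalan_number(2) = 14*2 = 28
  catalan_number(5)*catalan_number(1) = 42*1 = 42
  catalan_number(6)*catalan_number(0) = 132*1 = 132
= 132 + 42 + 28 + 25 + 28 + 42 + 132
= 429


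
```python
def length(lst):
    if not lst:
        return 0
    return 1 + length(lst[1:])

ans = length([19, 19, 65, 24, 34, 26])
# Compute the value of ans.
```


length([19, 19, 65, 24, 34, 26])
= 1 + length([19, 65, 24, 34, 26])
= 1 + 1 + length([65, 24, 34, 26])
= 1 + 1 + 1 + length([24, 34, 26])
= 1 + 1 + 1 + 1 + length([34, 26])
= 1 + 1 + 1 + 1 + 1 + length([26])
= 1 + 1 + 1 + 1 + 1 + 1 + length([])
= 1 + 1 + 1 + 1 + 1 + 1 + 0
= 6


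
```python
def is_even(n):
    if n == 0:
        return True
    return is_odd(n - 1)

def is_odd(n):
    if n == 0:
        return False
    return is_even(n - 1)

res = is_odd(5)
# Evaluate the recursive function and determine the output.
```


is_odd(5)
= is_even(4)
= is_odd(3)
= is_even(2)
= is_odd(1)
= is_even(0)
n == 0: return True
= True


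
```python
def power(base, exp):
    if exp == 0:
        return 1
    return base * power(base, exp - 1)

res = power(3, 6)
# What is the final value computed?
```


power(3, 6)
= 3 * power(3, 5)
= 3 * 3 * power(3, 4)
= 3 * 3 * 3 * power(3, 3)
= 3 * 3 * 3 * 3 * power(3, 2)
= 3 * 3 * 3 * 3 * 3 * power(3, 1)
= 3 * 3 * 3 * 3 * 3 * 3 * power(3, 0)
= 3 * 3 * 3 * 3 * 3 * 3 * 1
= 729


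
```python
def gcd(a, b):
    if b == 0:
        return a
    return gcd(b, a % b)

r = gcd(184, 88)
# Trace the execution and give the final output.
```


gcd(184, 88)
= gcd(88, 184 % 88) = gcd(88, 8)
= gcd(8, 88 % 8) = gcd(8, 0)
b == 0, return a = 8


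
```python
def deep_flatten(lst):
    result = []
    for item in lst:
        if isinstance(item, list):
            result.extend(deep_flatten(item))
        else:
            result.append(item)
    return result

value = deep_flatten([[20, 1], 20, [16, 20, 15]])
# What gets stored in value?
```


deep_flatten([[20, 1], 20, [16, 20, 15]])
Processing each element:
  [20, 1] is a list -> deep_flatten recursively -> [20, 1]
  20 is not a list -> append 20
  [16, 20, 15] is a list -> deep_flatten recursively -> [16, 20, 15]
= [20, 1, 20, 16, 20, 15]


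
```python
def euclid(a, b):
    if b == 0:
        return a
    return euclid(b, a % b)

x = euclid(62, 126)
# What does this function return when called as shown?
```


euclid(62, 126)
= euclid(126, 62 % 126) = euclid(126, 62)
= euclid(62, 126 % 62) = euclid(62, 2)
= euclid(2, 62 % 2) = euclid(2, 0)
b == 0, return a = 2


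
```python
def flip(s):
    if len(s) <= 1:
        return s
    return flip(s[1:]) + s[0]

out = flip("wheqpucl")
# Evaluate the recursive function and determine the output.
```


flip("wheqpucl")
= flip("heqpucl") + "w"
= flip("eqpucl") + "h" + "w"
= flip("qpucl") + "e" + "h" + "w"
= flip("pucl") + "q" + "e" + "h" + "w"
= flip("ucl") + "p" + "q" + "e" + "h" + "w"
= flip("cl") + "u" + "p" + "q" + "e" + "h" + "w"
= flip("l") + "c" + "u" + "p" + "q" + "e" + "h" + "w"
= "l" + "c" + "u" + "p" + "q" + "e" + "h" + "w"
= "lcupqehw"


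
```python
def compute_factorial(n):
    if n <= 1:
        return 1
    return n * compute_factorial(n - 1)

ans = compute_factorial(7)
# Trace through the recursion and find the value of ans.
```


compute_factorial(7)
= 7 * compute_factorial(6)
= 7 * 6 * compute_factorial(5)
= 7 * 6 * 5 * compute_factorial(4)
= 7 * 6 * 5 * 4 * compute_factorial(3)
= 7 * 6 * 5 * 4 * 3 * compute_factorial(2)
= 7 * 6 * 5 * 4 * 3 * 2 * compute_factorial(1)
= 7 * 6 * 5 * 4 * 3 * 2 * 1
= 5040


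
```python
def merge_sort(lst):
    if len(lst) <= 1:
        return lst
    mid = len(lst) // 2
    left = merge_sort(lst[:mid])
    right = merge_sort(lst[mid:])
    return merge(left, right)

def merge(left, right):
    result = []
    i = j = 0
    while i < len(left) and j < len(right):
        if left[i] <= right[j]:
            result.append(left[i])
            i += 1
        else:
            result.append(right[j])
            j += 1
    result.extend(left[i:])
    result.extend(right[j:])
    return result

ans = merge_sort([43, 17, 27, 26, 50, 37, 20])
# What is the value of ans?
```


merge_sort([43, 17, 27, 26, 50, 37, 20])
Split into [43, 17, 27] and [26, 50, 37, 20]
Left sorted: [17, 27, 43]
Right sorted: [20, 26, 37, 50]
Merge [17, 27, 43] and [20, 26, 37, 50]
= [17, 20, 26, 27, 37, 43, 50]


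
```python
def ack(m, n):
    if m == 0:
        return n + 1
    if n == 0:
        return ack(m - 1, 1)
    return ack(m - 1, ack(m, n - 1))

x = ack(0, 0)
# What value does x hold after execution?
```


ack(0, 0)
m == 0: return 0 + 1 = 1
= 1


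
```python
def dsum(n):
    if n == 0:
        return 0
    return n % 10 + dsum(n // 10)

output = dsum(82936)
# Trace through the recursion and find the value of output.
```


dsum(82936)
= 6 + dsum(8293)
= 6 + 3 + dsum(829)
= 6 + 3 + 9 + dsum(82)
= 6 + 3 + 9 + 2 + dsum(8)
= 6 + 3 + 9 + 2 + 8 + dsum(0)
= 6 + 3 + 9 + 2 + 8 + 0
= 28


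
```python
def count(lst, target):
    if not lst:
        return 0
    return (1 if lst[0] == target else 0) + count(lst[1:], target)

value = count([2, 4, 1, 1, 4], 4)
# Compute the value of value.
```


count([2, 4, 1, 1, 4], 4)
lst[0]=2 != 4: 0 + count([4, 1, 1, 4], 4)
lst[0]=4 == 4: 1 + count([1, 1, 4], 4)
lst[0]=1 != 4: 0 + count([1, 4], 4)
lst[0]=1 != 4: 0 + count([4], 4)
lst[0]=4 == 4: 1 + count([], 4)
= 2


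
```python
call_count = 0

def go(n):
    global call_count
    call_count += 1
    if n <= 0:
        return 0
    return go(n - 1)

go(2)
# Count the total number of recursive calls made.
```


go(2) calls go(1) calls ... calls go(0)
Total calls: 2 + 1 (for base case) = 3
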